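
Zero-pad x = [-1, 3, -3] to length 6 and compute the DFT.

Original 3-point DFT: [-1, -1.0000-5.1962i, -1.0000+5.1962i]
Zero-padded 6-point DFT provides frequency interpolation.

DFT_6([x, 0, ...]) = [-1, 2, -1.0000-5.1962i, -7, -1.0000+5.1962i, 2]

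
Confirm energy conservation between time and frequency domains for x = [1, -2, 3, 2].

Time domain:
Σ|x[n]|² = |1|² + |-2|² + |3|² + |2|² = 18.0000

Frequency domain:
(1/4)Σ|X[k]|² = (1/4)(|4|² + |-2+4i|² + |4|² + |-2-4i|²) = (1/4)·72.0000 = 18.0000

Both sides agree, confirming Parseval's theorem.

Σ|x[n]|² = (1/N)Σ|X[k]|² = 18.0000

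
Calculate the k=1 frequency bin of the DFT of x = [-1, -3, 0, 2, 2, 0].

X[1] = Σ(n=0 to 5) x[n] · ω_6^(1n) where ω_6 = e^(-2πi/6)
= (-1)·ω_6^0 + (-3)·ω_6^1 + (0)·ω_6^2 + (2)·ω_6^3 + (2)·ω_6^4 + (0)·ω_6^5

X[1] = -5.5000+4.3301i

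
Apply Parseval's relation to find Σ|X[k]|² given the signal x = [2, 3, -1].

Parseval: Σ|x[n]|² = (1/N)Σ|X[k]|², so Σ|X[k]|² = N·Σ|x[n]|² = 3·14.0000

Σ|X[k]|² = N·Σ|x[n]|² = 3·14.0000 = 42.0000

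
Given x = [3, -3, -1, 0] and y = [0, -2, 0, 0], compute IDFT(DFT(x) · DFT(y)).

(x ⊛ y)[n] = Σ(m=0 to 3) x[m] · y[(n-m) mod 4]

Computing each output sample:
(x ⊛ y)[0] = 0
(x ⊛ y)[1] = -6
(x ⊛ y)[2] = 6
(x ⊛ y)[3] = 2

x ⊛ y = [0, -6, 6, 2]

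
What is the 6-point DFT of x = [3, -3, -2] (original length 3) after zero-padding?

Original 3-point DFT: [-2, 5.5000+0.8660i, 5.5000-0.8660i]
Zero-padded 6-point DFT provides frequency interpolation.

DFT_6([x, 0, ...]) = [-2, 2.5000+4.3301i, 5.5000+0.8660i, 4, 5.5000-0.8660i, 2.5000-4.3301i]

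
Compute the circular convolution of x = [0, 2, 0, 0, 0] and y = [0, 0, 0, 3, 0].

(x ⊛ y)[n] = Σ(m=0 to 4) x[m] · y[(n-m) mod 5]

Computing each output sample:
(x ⊛ y)[0] = 0
(x ⊛ y)[1] = 0
(x ⊛ y)[2] = 0
(x ⊛ y)[3] = 0
(x ⊛ y)[4] = 6

x ⊛ y = [0, 0, 0, 0, 6]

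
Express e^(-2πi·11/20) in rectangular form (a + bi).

ω_20^11 = e^(-2πi·11/20)
= cos(-2π·11/20) + i·sin(-2π·11/20)
= cos(-22π/20) + i·sin(-22π/20)

ω_20^11 = cos(-22π/20) + i·sin(-22π/20) = -0.9511+0.3090i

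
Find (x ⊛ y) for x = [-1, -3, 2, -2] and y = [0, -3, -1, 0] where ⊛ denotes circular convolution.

(x ⊛ y)[n] = Σ(m=0 to 3) x[m] · y[(n-m) mod 4]

Computing each output sample:
(x ⊛ y)[0] = 4
(x ⊛ y)[1] = 5
(x ⊛ y)[2] = 10
(x ⊛ y)[3] = -3

x ⊛ y = [4, 5, 10, -3]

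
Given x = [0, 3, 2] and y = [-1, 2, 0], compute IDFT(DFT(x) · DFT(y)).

(x ⊛ y)[n] = Σ(m=0 to 2) x[m] · y[(n-m) mod 3]

Computing each output sample:
(x ⊛ y)[0] = 4
(x ⊛ y)[1] = -3
(x ⊛ y)[2] = 4

x ⊛ y = [4, -3, 4]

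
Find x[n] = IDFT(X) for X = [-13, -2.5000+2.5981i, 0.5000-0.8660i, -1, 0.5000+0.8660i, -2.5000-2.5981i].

x[n] = (1/6) Σ(k=0 to 5) X[k] · e^(2πikn/6)

Computing each x[n]:
x[0] = -3
x[1] = -3
x[2] = -3
x[3] = -1
x[4] = -1
x[5] = -2

x = [-3, -3, -3, -1, -1, -2]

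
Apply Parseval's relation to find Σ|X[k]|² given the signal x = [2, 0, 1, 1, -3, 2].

Parseval: Σ|x[n]|² = (1/N)Σ|X[k]|², so Σ|X[k]|² = N·Σ|x[n]|² = 6·19.0000

Σ|X[k]|² = N·Σ|x[n]|² = 6·19.0000 = 114.0000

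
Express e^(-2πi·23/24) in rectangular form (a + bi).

ω_24^23 = e^(-2πi·23/24)
= cos(-2π·23/24) + i·sin(-2π·23/24)
= cos(-46π/24) + i·sin(-46π/24)

ω_24^23 = cos(-46π/24) + i·sin(-46π/24) = 0.9659+0.2588i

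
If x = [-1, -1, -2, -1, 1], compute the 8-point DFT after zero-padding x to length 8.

Original 5-point DFT: [-4, 1.4271+2.4899i, -1.9271+0.2245i, -1.9271-0.2245i, 1.4271-2.4899i]
Zero-padded 8-point DFT provides frequency interpolation.

DFT_8([x, 0, ...]) = [-4, -2.0000+3.4142i, 2, -2.0000-0.5858i, 0, -2.0000+0.5858i, 2, -2.0000-3.4142i]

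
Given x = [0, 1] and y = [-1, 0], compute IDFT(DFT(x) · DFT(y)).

(x ⊛ y)[n] = Σ(m=0 to 1) x[m] · y[(n-m) mod 2]

Computing each output sample:
(x ⊛ y)[0] = 0
(x ⊛ y)[1] = -1

x ⊛ y = [0, -1]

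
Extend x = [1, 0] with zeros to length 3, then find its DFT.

Original 2-point DFT: [1, 1]
Zero-padded 3-point DFT provides frequency interpolation.

DFT_3([x, 0, ...]) = [1, 1, 1]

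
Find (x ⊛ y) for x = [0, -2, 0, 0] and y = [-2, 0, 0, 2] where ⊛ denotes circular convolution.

(x ⊛ y)[n] = Σ(m=0 to 3) x[m] · y[(n-m) mod 4]

Computing each output sample:
(x ⊛ y)[0] = -4
(x ⊛ y)[1] = 4
(x ⊛ y)[2] = 0
(x ⊛ y)[3] = 0

x ⊛ y = [-4, 4, 0, 0]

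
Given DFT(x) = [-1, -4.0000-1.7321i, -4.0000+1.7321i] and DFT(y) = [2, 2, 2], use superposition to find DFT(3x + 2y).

By linearity: DFT(3x + 2y) = 3·DFT(x) + 2·DFT(y)
= 3·[-1, -4.0000-1.7321i, -4.0000+1.7321i] + 2·[2, 2, 2]

Computing element-wise:
Z[0] = 3·(-1) + 2·(2) = 1
Z[1] = 3·(-4.0000-1.7321i) + 2·(2) = -8.0000-5.1963i
Z[2] = 3·(-4.0000+1.7321i) + 2·(2) = -8.0000+5.1963i

DFT(3x + 2y) = 3·X + 2·Y = [1, -8.0000-5.1963i, -8.0000+5.1963i]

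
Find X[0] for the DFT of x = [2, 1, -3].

X[0] = Σ(n=0 to 2) x[n] · ω_3^0 = Σ x[n]
= (2) + (1) + (-3)

X[0] = 0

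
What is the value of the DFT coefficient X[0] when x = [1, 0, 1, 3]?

X[0] = Σ(n=0 to 3) x[n] · ω_4^0 = Σ x[n]
= (1) + (0) + (1) + (3)

X[0] = 5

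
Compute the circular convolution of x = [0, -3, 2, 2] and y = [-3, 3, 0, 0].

(x ⊛ y)[n] = Σ(m=0 to 3) x[m] · y[(n-m) mod 4]

Computing each output sample:
(x ⊛ y)[0] = 6
(x ⊛ y)[1] = 9
(x ⊛ y)[2] = -15
(x ⊛ y)[3] = 0

x ⊛ y = [6, 9, -15, 0]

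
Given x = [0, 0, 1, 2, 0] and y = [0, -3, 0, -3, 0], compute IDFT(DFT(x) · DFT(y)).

(x ⊛ y)[n] = Σ(m=0 to 4) x[m] · y[(n-m) mod 5]

Computing each output sample:
(x ⊛ y)[0] = -3
(x ⊛ y)[1] = -6
(x ⊛ y)[2] = 0
(x ⊛ y)[3] = -3
(x ⊛ y)[4] = -6

x ⊛ y = [-3, -6, 0, -3, -6]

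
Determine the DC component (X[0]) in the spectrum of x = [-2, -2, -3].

X[0] = Σ(n=0 to 2) x[n] · ω_3^0 = Σ x[n]
= (-2) + (-2) + (-3)

X[0] = -7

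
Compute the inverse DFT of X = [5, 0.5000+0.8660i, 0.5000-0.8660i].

x[n] = (1/3) Σ(k=0 to 2) X[k] · e^(2πikn/3)

Computing each x[n]:
x[0] = 2
x[1] = 1
x[2] = 2

x = [2, 1, 2]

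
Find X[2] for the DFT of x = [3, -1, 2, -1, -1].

X[2] = Σ(n=0 to 4) x[n] · ω_5^(2n) where ω_5 = e^(-2πi/5)
= (3)·ω_5^0 + (-1)·ω_5^2 + (2)·ω_5^4 + (-1)·ω_5^6 + (-1)·ω_5^8

X[2] = 4.9271+2.8532i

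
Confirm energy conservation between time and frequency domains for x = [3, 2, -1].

Time domain:
Σ|x[n]|² = |3|² + |2|² + |-1|² = 14.0000

Frequency domain:
(1/3)Σ|X[k]|² = (1/3)(|4|² + |2.5000-2.5981i|² + |2.5000+2.5981i|²) = (1/3)·42.0000 = 14.0000

Both sides agree, confirming Parseval's theorem.

Σ|x[n]|² = (1/N)Σ|X[k]|² = 14.0000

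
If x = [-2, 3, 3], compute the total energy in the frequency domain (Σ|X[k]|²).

Parseval: Σ|x[n]|² = (1/N)Σ|X[k]|², so Σ|X[k]|² = N·Σ|x[n]|² = 3·22.0000

Σ|X[k]|² = N·Σ|x[n]|² = 3·22.0000 = 66.0000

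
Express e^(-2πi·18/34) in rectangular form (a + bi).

ω_34^18 = e^(-2πi·18/34)
= cos(-2π·18/34) + i·sin(-2π·18/34)
= cos(-36π/34) + i·sin(-36π/34)

ω_34^18 = cos(-36π/34) + i·sin(-36π/34) = -0.9830+0.1837i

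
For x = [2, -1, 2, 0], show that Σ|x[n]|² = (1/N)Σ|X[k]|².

Time domain:
Σ|x[n]|² = |2|² + |-1|² + |2|² + |0|² = 9.0000

Frequency domain:
(1/4)Σ|X[k]|² = (1/4)(|3|² + |1i|² + |5|² + |-1i|²) = (1/4)·36.0000 = 9.0000

Both sides agree, confirming Parseval's theorem.

Σ|x[n]|² = (1/N)Σ|X[k]|² = 9.0000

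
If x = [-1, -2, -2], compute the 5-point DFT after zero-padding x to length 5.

Original 3-point DFT: [-5, 1, 1]
Zero-padded 5-point DFT provides frequency interpolation.

DFT_5([x, 0, ...]) = [-5, 3.0777i, -0.7265i, 0.7265i, -3.0777i]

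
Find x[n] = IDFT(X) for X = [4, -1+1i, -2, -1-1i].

x[n] = (1/4) Σ(k=0 to 3) X[k] · e^(2πikn/4)

Computing each x[n]:
x[0] = 0
x[1] = 1
x[2] = 1
x[3] = 2

x = [0, 1, 1, 2]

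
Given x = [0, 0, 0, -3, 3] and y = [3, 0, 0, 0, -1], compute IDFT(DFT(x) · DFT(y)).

(x ⊛ y)[n] = Σ(m=0 to 4) x[m] · y[(n-m) mod 5]

Computing each output sample:
(x ⊛ y)[0] = 0
(x ⊛ y)[1] = 0
(x ⊛ y)[2] = 3
(x ⊛ y)[3] = -12
(x ⊛ y)[4] = 9

x ⊛ y = [0, 0, 3, -12, 9]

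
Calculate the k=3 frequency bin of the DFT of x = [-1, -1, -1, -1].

X[3] = Σ(n=0 to 3) x[n] · ω_4^(3n) where ω_4 = e^(-2πi/4)
= (-1)·ω_4^0 + (-1)·ω_4^3 + (-1)·ω_4^6 + (-1)·ω_4^9

X[3] = 0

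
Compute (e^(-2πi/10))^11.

Since ω_10^10 = 1, powers reduce modulo 10.
11 mod 10 = 1
So ω_10^11 = ω_10^1 = e^(-2πi·1/10)

ω_10^11 = ω_10^1 = 0.8090-0.5878i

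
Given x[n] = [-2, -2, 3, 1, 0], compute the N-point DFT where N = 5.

X[k] = Σ(n=0 to 4) x[n] · ω_5^(nk)
where ω_5 = e^(-2πi/5)

Computing each X[k]:
X[0] = 0
X[1] = -5.8541+0.7265i
X[2] = 0.8541+3.0777i
X[3] = 0.8541-3.0777i
X[4] = -5.8541-0.7265i

X = [0, -5.8541+0.7265i, 0.8541+3.0777i, 0.8541-3.0777i, -5.8541-0.7265i]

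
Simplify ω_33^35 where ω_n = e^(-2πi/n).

Since ω_33^33 = 1, powers reduce modulo 33.
35 mod 33 = 2
So ω_33^35 = ω_33^2 = e^(-2πi·2/33)

ω_33^35 = ω_33^2 = 0.9284-0.3717i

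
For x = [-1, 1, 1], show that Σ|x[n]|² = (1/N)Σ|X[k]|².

Time domain:
Σ|x[n]|² = |-1|² + |1|² + |1|² = 3.0000

Frequency domain:
(1/3)Σ|X[k]|² = (1/3)(|1|² + |-2|² + |-2|²) = (1/3)·9.0000 = 3.0000

Both sides agree, confirming Parseval's theorem.

Σ|x[n]|² = (1/N)Σ|X[k]|² = 3.0000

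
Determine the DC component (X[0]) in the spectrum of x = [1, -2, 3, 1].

X[0] = Σ(n=0 to 3) x[n] · ω_4^0 = Σ x[n]
= (1) + (-2) + (3) + (1)

X[0] = 3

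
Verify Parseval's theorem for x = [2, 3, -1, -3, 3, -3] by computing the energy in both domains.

Time domain:
Σ|x[n]|² = |2|² + |3|² + |-1|² + |-3|² + |3|² + |-3|² = 41.0000

Frequency domain:
(1/6)Σ|X[k]|² = (1/6)(|1|² + |4.0000-1.7321i|² + |-2.0000-8.6603i|² + |7|² + |-2.0000+8.6603i|² + |4.0000+1.7321i|²) = (1/6)·246.0000 = 41.0000

Both sides agree, confirming Parseval's theorem.

Σ|x[n]|² = (1/N)Σ|X[k]|² = 41.0000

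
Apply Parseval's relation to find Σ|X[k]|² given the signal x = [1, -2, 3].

Parseval: Σ|x[n]|² = (1/N)Σ|X[k]|², so Σ|X[k]|² = N·Σ|x[n]|² = 3·14.0000

Σ|X[k]|² = N·Σ|x[n]|² = 3·14.0000 = 42.0000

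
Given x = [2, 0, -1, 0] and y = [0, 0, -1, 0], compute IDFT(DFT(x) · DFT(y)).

(x ⊛ y)[n] = Σ(m=0 to 3) x[m] · y[(n-m) mod 4]

Computing each output sample:
(x ⊛ y)[0] = 1
(x ⊛ y)[1] = 0
(x ⊛ y)[2] = -2
(x ⊛ y)[3] = 0

x ⊛ y = [1, 0, -2, 0]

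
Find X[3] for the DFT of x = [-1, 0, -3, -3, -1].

X[3] = Σ(n=0 to 4) x[n] · ω_5^(3n) where ω_5 = e^(-2πi/5)
= (-1)·ω_5^0 + (0)·ω_5^3 + (-3)·ω_5^6 + (-3)·ω_5^9 + (-1)·ω_5^12

X[3] = -2.0451+0.5878i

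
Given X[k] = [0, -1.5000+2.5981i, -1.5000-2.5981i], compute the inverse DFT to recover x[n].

x[n] = (1/3) Σ(k=0 to 2) X[k] · e^(2πikn/3)

Computing each x[n]:
x[0] = -1
x[1] = -1
x[2] = 2

x = [-1, -1, 2]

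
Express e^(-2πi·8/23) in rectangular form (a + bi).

ω_23^8 = e^(-2πi·8/23)
= cos(-2π·8/23) + i·sin(-2π·8/23)
= cos(-16π/23) + i·sin(-16π/23)

ω_23^8 = cos(-16π/23) + i·sin(-16π/23) = -0.5767-0.8170i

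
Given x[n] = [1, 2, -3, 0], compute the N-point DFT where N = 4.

X[k] = Σ(n=0 to 3) x[n] · ω_4^(nk)
where ω_4 = e^(-2πi/4)

Computing each X[k]:
X[0] = 0
X[1] = 4-2i
X[2] = -4
X[3] = 4+2i

X = [0, 4-2i, -4, 4+2i]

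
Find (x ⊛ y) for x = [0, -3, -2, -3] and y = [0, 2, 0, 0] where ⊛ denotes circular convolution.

(x ⊛ y)[n] = Σ(m=0 to 3) x[m] · y[(n-m) mod 4]

Computing each output sample:
(x ⊛ y)[0] = -6
(x ⊛ y)[1] = 0
(x ⊛ y)[2] = -6
(x ⊛ y)[3] = -4

x ⊛ y = [-6, 0, -6, -4]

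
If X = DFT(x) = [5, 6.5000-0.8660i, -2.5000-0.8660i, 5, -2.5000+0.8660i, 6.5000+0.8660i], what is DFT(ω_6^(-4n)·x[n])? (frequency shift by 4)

Modulation property: DFT(ω_6^(-4n)·x[n]) = X[(k-4) mod 6], so circularly shift X by 4 positions.

X[k-4] = [-2.5000-0.8660i, 5, -2.5000+0.8660i, 6.5000+0.8660i, 5, 6.5000-0.8660i]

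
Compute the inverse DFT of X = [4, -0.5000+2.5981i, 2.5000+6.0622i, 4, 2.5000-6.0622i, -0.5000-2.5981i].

x[n] = (1/6) Σ(k=0 to 5) X[k] · e^(2πikn/6)

Computing each x[n]:
x[0] = 2
x[1] = -3
x[2] = 2
x[3] = 1
x[4] = 0
x[5] = 2

x = [2, -3, 2, 1, 0, 2]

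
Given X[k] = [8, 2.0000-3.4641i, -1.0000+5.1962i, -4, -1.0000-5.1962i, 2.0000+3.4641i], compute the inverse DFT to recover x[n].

x[n] = (1/6) Σ(k=0 to 5) X[k] · e^(2πikn/6)

Computing each x[n]:
x[0] = 1
x[1] = 2
x[2] = 3
x[3] = 1
x[4] = -2
x[5] = 3

x = [1, 2, 3, 1, -2, 3]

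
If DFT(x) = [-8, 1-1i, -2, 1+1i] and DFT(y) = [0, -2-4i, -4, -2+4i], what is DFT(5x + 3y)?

By linearity: DFT(5x + 3y) = 5·DFT(x) + 3·DFT(y)
= 5·[-8, 1-1i, -2, 1+1i] + 3·[0, -2-4i, -4, -2+4i]

Computing element-wise:
Z[0] = 5·(-8) + 3·(0) = -40
Z[1] = 5·(1-1i) + 3·(-2-4i) = -1-17i
Z[2] = 5·(-2) + 3·(-4) = -22
Z[3] = 5·(1+1i) + 3·(-2+4i) = -1+17i

DFT(5x + 3y) = 5·X + 3·Y = [-40, -1-17i, -22, -1+17i]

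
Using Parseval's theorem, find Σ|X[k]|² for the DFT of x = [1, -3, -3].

Parseval: Σ|x[n]|² = (1/N)Σ|X[k]|², so Σ|X[k]|² = N·Σ|x[n]|² = 3·19.0000

Σ|X[k]|² = N·Σ|x[n]|² = 3·19.0000 = 57.0000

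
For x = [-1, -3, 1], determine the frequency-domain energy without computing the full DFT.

Parseval: Σ|x[n]|² = (1/N)Σ|X[k]|², so Σ|X[k]|² = N·Σ|x[n]|² = 3·11.0000

Σ|X[k]|² = N·Σ|x[n]|² = 3·11.0000 = 33.0000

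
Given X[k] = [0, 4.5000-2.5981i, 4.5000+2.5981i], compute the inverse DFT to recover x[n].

x[n] = (1/3) Σ(k=0 to 2) X[k] · e^(2πikn/3)

Computing each x[n]:
x[0] = 3
x[1] = 0
x[2] = -3

x = [3, 0, -3]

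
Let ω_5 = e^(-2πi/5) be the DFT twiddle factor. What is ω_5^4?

ω_5^4 = e^(-2πi·4/5)
= cos(-2π·4/5) + i·sin(-2π·4/5)
= cos(-8π/5) + i·sin(-8π/5)

ω_5^4 = cos(-8π/5) + i·sin(-8π/5) = 0.3090+0.9511i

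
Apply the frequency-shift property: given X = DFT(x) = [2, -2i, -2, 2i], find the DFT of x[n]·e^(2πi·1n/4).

Modulation property: DFT(ω_4^(-1n)·x[n]) = X[(k-1) mod 4], so circularly shift X by 1 positions.

X[k-1] = [2i, 2, -2i, -2]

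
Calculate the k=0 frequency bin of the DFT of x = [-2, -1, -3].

X[0] = Σ(n=0 to 2) x[n] · ω_3^0 = Σ x[n]
= (-2) + (-1) + (-3)

X[0] = -6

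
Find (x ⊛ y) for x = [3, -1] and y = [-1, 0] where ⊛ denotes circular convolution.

(x ⊛ y)[n] = Σ(m=0 to 1) x[m] · y[(n-m) mod 2]

Computing each output sample:
(x ⊛ y)[0] = -3
(x ⊛ y)[1] = 1

x ⊛ y = [-3, 1]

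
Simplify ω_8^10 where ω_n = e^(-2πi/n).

Since ω_8^8 = 1, powers reduce modulo 8.
10 mod 8 = 2
So ω_8^10 = ω_8^2 = e^(-2πi·2/8)

ω_8^10 = ω_8^2 = -1i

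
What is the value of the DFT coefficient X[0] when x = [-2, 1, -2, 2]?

X[0] = Σ(n=0 to 3) x[n] · ω_4^0 = Σ x[n]
= (-2) + (1) + (-2) + (2)

X[0] = -1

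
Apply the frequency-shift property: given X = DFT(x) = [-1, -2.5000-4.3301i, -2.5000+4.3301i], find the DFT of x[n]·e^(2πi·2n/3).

Modulation property: DFT(ω_3^(-2n)·x[n]) = X[(k-2) mod 3], so circularly shift X by 2 positions.

X[k-2] = [-2.5000-4.3301i, -2.5000+4.3301i, -1]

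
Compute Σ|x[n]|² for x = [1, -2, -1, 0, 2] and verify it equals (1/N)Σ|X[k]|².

Time domain:
Σ|x[n]|² = |1|² + |-2|² + |-1|² + |0|² + |2|² = 10.0000

Frequency domain:
(1/5)Σ|X[k]|² = (1/5)(|0|² + |1.8090+4.3920i|² + |0.6910+1.4001i|² + |0.6910-1.4001i|² + |1.8090-4.3920i|²) = (1/5)·50.0000 = 10.0000

Both sides agree, confirming Parseval's theorem.

Σ|x[n]|² = (1/N)Σ|X[k]|² = 10.0000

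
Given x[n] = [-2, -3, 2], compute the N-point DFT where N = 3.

X[k] = Σ(n=0 to 2) x[n] · ω_3^(nk)
where ω_3 = e^(-2πi/3)

Computing each X[k]:
X[0] = -3
X[1] = -1.5000+4.3301i
X[2] = -1.5000-4.3301i

X = [-3, -1.5000+4.3301i, -1.5000-4.3301i]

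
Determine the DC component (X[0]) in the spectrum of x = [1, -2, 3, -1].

X[0] = Σ(n=0 to 3) x[n] · ω_4^0 = Σ x[n]
= (1) + (-2) + (3) + (-1)

X[0] = 1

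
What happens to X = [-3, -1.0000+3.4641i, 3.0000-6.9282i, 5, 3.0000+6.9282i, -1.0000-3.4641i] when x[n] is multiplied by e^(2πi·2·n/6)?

Modulation property: DFT(ω_6^(-2n)·x[n]) = X[(k-2) mod 6], so circularly shift X by 2 positions.

X[k-2] = [3.0000+6.9282i, -1.0000-3.4641i, -3, -1.0000+3.4641i, 3.0000-6.9282i, 5]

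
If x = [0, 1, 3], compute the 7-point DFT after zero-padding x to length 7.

Original 3-point DFT: [4, -2.0000+1.7321i, -2.0000-1.7321i]
Zero-padded 7-point DFT provides frequency interpolation.

DFT_7([x, 0, ...]) = [4, -0.0441-3.7066i, -2.9254+0.3267i, 0.9695+1.9116i, 0.9695-1.9116i, -2.9254-0.3267i, -0.0441+3.7066i]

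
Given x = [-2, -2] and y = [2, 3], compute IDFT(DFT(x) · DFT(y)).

(x ⊛ y)[n] = Σ(m=0 to 1) x[m] · y[(n-m) mod 2]

Computing each output sample:
(x ⊛ y)[0] = -10
(x ⊛ y)[1] = -10

x ⊛ y = [-10, -10]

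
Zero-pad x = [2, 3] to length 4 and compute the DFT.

Original 2-point DFT: [5, -1]
Zero-padded 4-point DFT provides frequency interpolation.

DFT_4([x, 0, ...]) = [5, 2-3i, -1, 2+3i]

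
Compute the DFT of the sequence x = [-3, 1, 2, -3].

X[k] = Σ(n=0 to 3) x[n] · ω_4^(nk)
where ω_4 = e^(-2πi/4)

Computing each X[k]:
X[0] = -3
X[1] = -5-4i
X[2] = 1
X[3] = -5+4i

X = [-3, -5-4i, 1, -5+4i]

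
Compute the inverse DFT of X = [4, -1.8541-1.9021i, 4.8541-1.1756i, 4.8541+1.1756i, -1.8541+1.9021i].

x[n] = (1/5) Σ(k=0 to 4) X[k] · e^(2πikn/5)

Computing each x[n]:
x[0] = 2
x[1] = 0
x[2] = 2
x[3] = 2
x[4] = -2

x = [2, 0, 2, 2, -2]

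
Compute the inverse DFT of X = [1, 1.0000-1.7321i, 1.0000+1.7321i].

x[n] = (1/3) Σ(k=0 to 2) X[k] · e^(2πikn/3)

Computing each x[n]:
x[0] = 1
x[1] = 1
x[2] = -1

x = [1, 1, -1]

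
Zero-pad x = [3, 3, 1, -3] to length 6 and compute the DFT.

Original 4-point DFT: [4, 2-6i, 4, 2+6i]
Zero-padded 6-point DFT provides frequency interpolation.

DFT_6([x, 0, ...]) = [4, 7.0000-3.4641i, -2.0000-1.7321i, 4, -2.0000+1.7321i, 7.0000+3.4641i]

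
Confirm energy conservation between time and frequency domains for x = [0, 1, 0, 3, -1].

Time domain:
Σ|x[n]|² = |0|² + |1|² + |0|² + |3|² + |-1|² = 11.0000

Frequency domain:
(1/5)Σ|X[k]|² = (1/5)(|3|² + |-2.4271-0.1388i|² + |0.9271-4.0287i|² + |0.9271+4.0287i|² + |-2.4271+0.1388i|²) = (1/5)·55.0000 = 11.0000

Both sides agree, confirming Parseval's theorem.

Σ|x[n]|² = (1/N)Σ|X[k]|² = 11.0000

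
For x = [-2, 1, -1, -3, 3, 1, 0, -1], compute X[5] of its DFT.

X[5] = Σ(n=0 to 7) x[n] · ω_8^(5n) where ω_8 = e^(-2πi/8)
= (-2)·ω_8^0 + (1)·ω_8^5 + (-1)·ω_8^10 + (-3)·ω_8^15 + (3)·ω_8^20 + (1)·ω_8^25 + (0)·ω_8^30 + (-1)·ω_8^35

X[5] = -6.4142-0.4142i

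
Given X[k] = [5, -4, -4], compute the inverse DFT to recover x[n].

x[n] = (1/3) Σ(k=0 to 2) X[k] · e^(2πikn/3)

Computing each x[n]:
x[0] = -1
x[1] = 3
x[2] = 3

x = [-1, 3, 3]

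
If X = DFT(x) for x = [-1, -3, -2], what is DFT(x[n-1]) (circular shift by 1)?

Time shift by 1: X_shifted[k] = ω_3^(1k) · X[k]
Shifted x = [-2, -1, -3]

DFT(x[n-1]) = [-6, -1.7321i, 1.7321i]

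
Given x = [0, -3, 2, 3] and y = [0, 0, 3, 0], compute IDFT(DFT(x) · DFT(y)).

(x ⊛ y)[n] = Σ(m=0 to 3) x[m] · y[(n-m) mod 4]

Computing each output sample:
(x ⊛ y)[0] = 6
(x ⊛ y)[1] = 9
(x ⊛ y)[2] = 0
(x ⊛ y)[3] = -9

x ⊛ y = [6, 9, 0, -9]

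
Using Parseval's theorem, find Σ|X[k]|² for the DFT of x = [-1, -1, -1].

Parseval: Σ|x[n]|² = (1/N)Σ|X[k]|², so Σ|X[k]|² = N·Σ|x[n]|² = 3·3.0000

Σ|X[k]|² = N·Σ|x[n]|² = 3·3.0000 = 9.0000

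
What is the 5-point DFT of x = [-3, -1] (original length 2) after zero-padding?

Original 2-point DFT: [-4, -2]
Zero-padded 5-point DFT provides frequency interpolation.

DFT_5([x, 0, ...]) = [-4, -3.3090+0.9511i, -2.1910+0.5878i, -2.1910-0.5878i, -3.3090-0.9511i]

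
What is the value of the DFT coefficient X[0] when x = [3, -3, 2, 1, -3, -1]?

X[0] = Σ(n=0 to 5) x[n] · ω_6^0 = Σ x[n]
= (3) + (-3) + (2) + (1) + (-3) + (-1)

X[0] = -1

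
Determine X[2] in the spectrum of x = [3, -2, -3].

X[2] = Σ(n=0 to 2) x[n] · ω_3^(2n) where ω_3 = e^(-2πi/3)
= (3)·ω_3^0 + (-2)·ω_3^2 + (-3)·ω_3^4

X[2] = 5.5000+0.8660i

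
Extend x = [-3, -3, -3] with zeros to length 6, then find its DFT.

Original 3-point DFT: [-9, 0, 0]
Zero-padded 6-point DFT provides frequency interpolation.

DFT_6([x, 0, ...]) = [-9, -3.0000+5.1962i, 0, -3, 0, -3.0000-5.1962i]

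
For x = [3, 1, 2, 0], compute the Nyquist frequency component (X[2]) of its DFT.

X[2] = Σ(n=0 to 3) x[n] · ω_4^(2n) where ω_4 = e^(-2πi/4)
= (3)·ω_4^0 + (1)·ω_4^2 + (2)·ω_4^4 + (0)·ω_4^6

X[2] = 4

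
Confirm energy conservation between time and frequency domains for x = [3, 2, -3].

Time domain:
Σ|x[n]|² = |3|² + |2|² + |-3|² = 22.0000

Frequency domain:
(1/3)Σ|X[k]|² = (1/3)(|2|² + |3.5000-4.3301i|² + |3.5000+4.3301i|²) = (1/3)·66.0000 = 22.0000

Both sides agree, confirming Parseval's theorem.

Σ|x[n]|² = (1/N)Σ|X[k]|² = 22.0000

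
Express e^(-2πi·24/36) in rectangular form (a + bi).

ω_36^24 = e^(-2πi·24/36)
= cos(-2π·24/36) + i·sin(-2π·24/36)
= cos(-48π/36) + i·sin(-48π/36)

ω_36^24 = cos(-48π/36) + i·sin(-48π/36) = -0.5000+0.8660i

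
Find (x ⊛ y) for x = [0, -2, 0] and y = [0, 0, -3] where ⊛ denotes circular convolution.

(x ⊛ y)[n] = Σ(m=0 to 2) x[m] · y[(n-m) mod 3]

Computing each output sample:
(x ⊛ y)[0] = 6
(x ⊛ y)[1] = 0
(x ⊛ y)[2] = 0

x ⊛ y = [6, 0, 0]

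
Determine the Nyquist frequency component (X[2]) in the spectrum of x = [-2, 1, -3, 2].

X[2] = Σ(n=0 to 3) x[n] · ω_4^(2n) where ω_4 = e^(-2πi/4)
= (-2)·ω_4^0 + (1)·ω_4^2 + (-3)·ω_4^4 + (2)·ω_4^6

X[2] = -8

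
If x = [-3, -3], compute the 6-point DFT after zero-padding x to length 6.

Original 2-point DFT: [-6, 0]
Zero-padded 6-point DFT provides frequency interpolation.

DFT_6([x, 0, ...]) = [-6, -4.5000+2.5981i, -1.5000+2.5981i, 0, -1.5000-2.5981i, -4.5000-2.5981i]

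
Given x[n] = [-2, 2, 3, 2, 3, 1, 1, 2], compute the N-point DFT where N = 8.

X[k] = Σ(n=0 to 7) x[n] · ω_8^(nk)
where ω_8 = e^(-2πi/8)

Computing each X[k]:
X[0] = 12
X[1] = -4.2929-2.7071i
X[2] = -3+1i
X[3] = -5.7071+1.2929i
X[4] = -2
X[5] = -5.7071-1.2929i
X[6] = -3-1i
X[7] = -4.2929+2.7071i

X = [12, -4.2929-2.7071i, -3+1i, -5.7071+1.2929i, -2, -5.7071-1.2929i, -3-1i, -4.2929+2.7071i]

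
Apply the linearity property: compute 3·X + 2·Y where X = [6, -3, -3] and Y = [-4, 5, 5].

By linearity: DFT(3x + 2y) = 3·DFT(x) + 2·DFT(y)
= 3·[6, -3, -3] + 2·[-4, 5, 5]

Computing element-wise:
Z[0] = 3·(6) + 2·(-4) = 10
Z[1] = 3·(-3) + 2·(5) = 1
Z[2] = 3·(-3) + 2·(5) = 1

DFT(3x + 2y) = 3·X + 2·Y = [10, 1, 1]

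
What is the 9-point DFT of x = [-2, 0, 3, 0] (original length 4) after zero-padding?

Original 4-point DFT: [1, -5, 1, -5]
Zero-padded 9-point DFT provides frequency interpolation.

DFT_9([x, 0, ...]) = [1, -1.4791-2.9544i, -4.8191-1.0261i, -3.5000+2.5981i, 0.2981+1.9284i, 0.2981-1.9284i, -3.5000-2.5981i, -4.8191+1.0261i, -1.4791+2.9544i]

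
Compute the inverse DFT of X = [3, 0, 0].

x[n] = (1/3) Σ(k=0 to 2) X[k] · e^(2πikn/3)

Computing each x[n]:
x[0] = 1
x[1] = 1
x[2] = 1

x = [1, 1, 1]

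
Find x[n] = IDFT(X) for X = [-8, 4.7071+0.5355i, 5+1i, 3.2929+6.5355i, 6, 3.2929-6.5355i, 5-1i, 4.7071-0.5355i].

x[n] = (1/8) Σ(k=0 to 7) X[k] · e^(2πikn/8)

Computing each x[n]:
x[0] = 3
x[1] = -3
x[2] = 0
x[3] = -3
x[4] = -1
x[5] = -1
x[6] = -3
x[7] = 0

x = [3, -3, 0, -3, -1, -1, -3, 0]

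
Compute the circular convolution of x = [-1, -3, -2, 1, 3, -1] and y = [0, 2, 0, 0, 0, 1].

(x ⊛ y)[n] = Σ(m=0 to 5) x[m] · y[(n-m) mod 6]

Computing each output sample:
(x ⊛ y)[0] = -5
(x ⊛ y)[1] = -4
(x ⊛ y)[2] = -5
(x ⊛ y)[3] = -1
(x ⊛ y)[4] = 1
(x ⊛ y)[5] = 5

x ⊛ y = [-5, -4, -5, -1, 1, 5]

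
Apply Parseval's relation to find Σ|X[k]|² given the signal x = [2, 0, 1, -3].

Parseval: Σ|x[n]|² = (1/N)Σ|X[k]|², so Σ|X[k]|² = N·Σ|x[n]|² = 4·14.0000

Σ|X[k]|² = N·Σ|x[n]|² = 4·14.0000 = 56.0000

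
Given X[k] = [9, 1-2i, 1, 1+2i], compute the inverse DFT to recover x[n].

x[n] = (1/4) Σ(k=0 to 3) X[k] · e^(2πikn/4)

Computing each x[n]:
x[0] = 3
x[1] = 3
x[2] = 2
x[3] = 1

x = [3, 3, 2, 1]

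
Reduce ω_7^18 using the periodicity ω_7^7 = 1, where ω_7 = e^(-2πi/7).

Since ω_7^7 = 1, powers reduce modulo 7.
18 mod 7 = 4
So ω_7^18 = ω_7^4 = e^(-2πi·4/7)

ω_7^18 = ω_7^4 = -0.9010+0.4339i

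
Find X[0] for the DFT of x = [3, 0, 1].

X[0] = Σ(n=0 to 2) x[n] · ω_3^0 = Σ x[n]
= (3) + (0) + (1)

X[0] = 4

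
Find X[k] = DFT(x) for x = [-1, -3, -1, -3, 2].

X[k] = Σ(n=0 to 4) x[n] · ω_5^(nk)
where ω_5 = e^(-2πi/5)

Computing each X[k]:
X[0] = -6
X[1] = 1.9271+3.5797i
X[2] = -1.4271+4.8410i
X[3] = -1.4271-4.8410i
X[4] = 1.9271-3.5797i

X = [-6, 1.9271+3.5797i, -1.4271+4.8410i, -1.4271-4.8410i, 1.9271-3.5797i]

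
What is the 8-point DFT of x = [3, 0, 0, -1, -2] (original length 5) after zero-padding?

Original 5-point DFT: [0, 3.1910-2.4899i, 4.3090-0.2245i, 4.3090+0.2245i, 3.1910+2.4899i]
Zero-padded 8-point DFT provides frequency interpolation.

DFT_8([x, 0, ...]) = [0, 5.7071+0.7071i, 1-1i, 4.2929+0.7071i, 2, 4.2929-0.7071i, 1+1i, 5.7071-0.7071i]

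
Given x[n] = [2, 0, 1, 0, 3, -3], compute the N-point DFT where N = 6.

X[k] = Σ(n=0 to 5) x[n] · ω_6^(nk)
where ω_6 = e^(-2πi/6)

Computing each X[k]:
X[0] = 3
X[1] = -1.5000-0.8660i
X[2] = 1.5000-4.3301i
X[3] = 9
X[4] = 1.5000+4.3301i
X[5] = -1.5000+0.8660i

X = [3, -1.5000-0.8660i, 1.5000-4.3301i, 9, 1.5000+4.3301i, -1.5000+0.8660i]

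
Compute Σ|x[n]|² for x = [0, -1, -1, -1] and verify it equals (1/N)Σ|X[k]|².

Time domain:
Σ|x[n]|² = |0|² + |-1|² + |-1|² + |-1|² = 3.0000

Frequency domain:
(1/4)Σ|X[k]|² = (1/4)(|-3|² + |1|² + |1|² + |1|²) = (1/4)·12.0000 = 3.0000

Both sides agree, confirming Parseval's theorem.

Σ|x[n]|² = (1/N)Σ|X[k]|² = 3.0000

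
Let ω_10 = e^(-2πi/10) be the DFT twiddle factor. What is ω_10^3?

ω_10^3 = e^(-2πi·3/10)
= cos(-2π·3/10) + i·sin(-2π·3/10)
= cos(-6π/10) + i·sin(-6π/10)

ω_10^3 = cos(-6π/10) + i·sin(-6π/10) = -0.3090-0.9511i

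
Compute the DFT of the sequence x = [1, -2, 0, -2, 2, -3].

X[k] = Σ(n=0 to 5) x[n] · ω_6^(nk)
where ω_6 = e^(-2πi/6)

Computing each X[k]:
X[0] = -4
X[1] = -0.5000+0.8660i
X[2] = 0.5000-2.5981i
X[3] = 10
X[4] = 0.5000+2.5981i
X[5] = -0.5000-0.8660i

X = [-4, -0.5000+0.8660i, 0.5000-2.5981i, 10, 0.5000+2.5981i, -0.5000-0.8660i]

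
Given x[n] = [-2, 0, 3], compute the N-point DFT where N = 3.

X[k] = Σ(n=0 to 2) x[n] · ω_3^(nk)
where ω_3 = e^(-2πi/3)

Computing each X[k]:
X[0] = 1
X[1] = -3.5000+2.5981i
X[2] = -3.5000-2.5981i

X = [1, -3.5000+2.5981i, -3.5000-2.5981i]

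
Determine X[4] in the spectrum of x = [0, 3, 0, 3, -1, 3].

X[4] = Σ(n=0 to 5) x[n] · ω_6^(4n) where ω_6 = e^(-2πi/6)
= (0)·ω_6^0 + (3)·ω_6^4 + (0)·ω_6^8 + (3)·ω_6^12 + (-1)·ω_6^16 + (3)·ω_6^20

X[4] = 0.5000-0.8660i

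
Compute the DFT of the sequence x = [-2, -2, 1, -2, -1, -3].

X[k] = Σ(n=0 to 5) x[n] · ω_6^(nk)
where ω_6 = e^(-2πi/6)

Computing each X[k]:
X[0] = -9
X[1] = -2.5000-2.5981i
X[2] = -1.5000+0.8660i
X[3] = 5
X[4] = -1.5000-0.8660i
X[5] = -2.5000+2.5981i

X = [-9, -2.5000-2.5981i, -1.5000+0.8660i, 5, -1.5000-0.8660i, -2.5000+2.5981i]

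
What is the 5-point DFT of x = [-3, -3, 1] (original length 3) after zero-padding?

Original 3-point DFT: [-5, -2.0000+3.4641i, -2.0000-3.4641i]
Zero-padded 5-point DFT provides frequency interpolation.

DFT_5([x, 0, ...]) = [-5, -4.7361+2.2654i, -0.2639+2.7144i, -0.2639-2.7144i, -4.7361-2.2654i]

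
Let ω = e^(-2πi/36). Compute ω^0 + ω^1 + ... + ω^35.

Sum of all nth roots of unity equals 0 for n > 1 (geometric series with r ≠ 1).

0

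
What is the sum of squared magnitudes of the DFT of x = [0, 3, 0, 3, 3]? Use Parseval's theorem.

Parseval: Σ|x[n]|² = (1/N)Σ|X[k]|², so Σ|X[k]|² = N·Σ|x[n]|² = 5·27.0000

Σ|X[k]|² = N·Σ|x[n]|² = 5·27.0000 = 135.0000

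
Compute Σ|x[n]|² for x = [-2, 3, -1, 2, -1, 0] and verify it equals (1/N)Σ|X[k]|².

Time domain:
Σ|x[n]|² = |-2|² + |3|² + |-1|² + |2|² + |-1|² + |0|² = 19.0000

Frequency domain:
(1/6)Σ|X[k]|² = (1/6)(|1|² + |-1.5000-2.5981i|² + |-0.5000-2.5981i|² + |-9|² + |-0.5000+2.5981i|² + |-1.5000+2.5981i|²) = (1/6)·114.0000 = 19.0000

Both sides agree, confirming Parseval's theorem.

Σ|x[n]|² = (1/N)Σ|X[k]|² = 19.0000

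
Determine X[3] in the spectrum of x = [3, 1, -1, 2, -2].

X[3] = Σ(n=0 to 4) x[n] · ω_5^(3n) where ω_5 = e^(-2πi/5)
= (3)·ω_5^0 + (1)·ω_5^3 + (-1)·ω_5^6 + (2)·ω_5^9 + (-2)·ω_5^12

X[3] = 4.1180+4.6165i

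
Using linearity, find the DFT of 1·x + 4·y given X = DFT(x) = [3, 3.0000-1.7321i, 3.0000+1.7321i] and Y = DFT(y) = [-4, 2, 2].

By linearity: DFT(1x + 4y) = 1·DFT(x) + 4·DFT(y)
= 1·[3, 3.0000-1.7321i, 3.0000+1.7321i] + 4·[-4, 2, 2]

Computing element-wise:
Z[0] = 1·(3) + 4·(-4) = -13
Z[1] = 1·(3.0000-1.7321i) + 4·(2) = 11.0000-1.7321i
Z[2] = 1·(3.0000+1.7321i) + 4·(2) = 11.0000+1.7321i

DFT(1x + 4y) = 1·X + 4·Y = [-13, 11.0000-1.7321i, 11.0000+1.7321i]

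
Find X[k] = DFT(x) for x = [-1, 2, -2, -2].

X[k] = Σ(n=0 to 3) x[n] · ω_4^(nk)
where ω_4 = e^(-2πi/4)

Computing each X[k]:
X[0] = -3
X[1] = 1-4i
X[2] = -3
X[3] = 1+4i

X = [-3, 1-4i, -3, 1+4i]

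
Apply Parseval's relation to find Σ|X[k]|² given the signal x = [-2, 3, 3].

Parseval: Σ|x[n]|² = (1/N)Σ|X[k]|², so Σ|X[k]|² = N·Σ|x[n]|² = 3·22.0000

Σ|X[k]|² = N·Σ|x[n]|² = 3·22.0000 = 66.0000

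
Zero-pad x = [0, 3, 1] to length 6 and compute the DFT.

Original 3-point DFT: [4, -2.0000-1.7321i, -2.0000+1.7321i]
Zero-padded 6-point DFT provides frequency interpolation.

DFT_6([x, 0, ...]) = [4, 1.0000-3.4641i, -2.0000-1.7321i, -2, -2.0000+1.7321i, 1.0000+3.4641i]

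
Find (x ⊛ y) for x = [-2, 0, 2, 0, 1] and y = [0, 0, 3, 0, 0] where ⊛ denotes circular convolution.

(x ⊛ y)[n] = Σ(m=0 to 4) x[m] · y[(n-m) mod 5]

Computing each output sample:
(x ⊛ y)[0] = 0
(x ⊛ y)[1] = 3
(x ⊛ y)[2] = -6
(x ⊛ y)[3] = 0
(x ⊛ y)[4] = 6

x ⊛ y = [0, 3, -6, 0, 6]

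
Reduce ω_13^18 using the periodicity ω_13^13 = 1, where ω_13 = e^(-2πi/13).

Since ω_13^13 = 1, powers reduce modulo 13.
18 mod 13 = 5
So ω_13^18 = ω_13^5 = e^(-2πi·5/13)

ω_13^18 = ω_13^5 = -0.7485-0.6631i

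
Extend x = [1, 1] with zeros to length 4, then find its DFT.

Original 2-point DFT: [2, 0]
Zero-padded 4-point DFT provides frequency interpolation.

DFT_4([x, 0, ...]) = [2, 1-1i, 0, 1+1i]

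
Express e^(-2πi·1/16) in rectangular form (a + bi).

ω_16^1 = e^(-2πi·1/16)
= cos(-2π·1/16) + i·sin(-2π·1/16)
= cos(-2π/16) + i·sin(-2π/16)

ω_16^1 = cos(-2π/16) + i·sin(-2π/16) = 0.9239-0.3827i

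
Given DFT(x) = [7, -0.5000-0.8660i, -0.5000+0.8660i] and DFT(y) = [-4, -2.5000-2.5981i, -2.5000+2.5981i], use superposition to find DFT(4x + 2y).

By linearity: DFT(4x + 2y) = 4·DFT(x) + 2·DFT(y)
= 4·[7, -0.5000-0.8660i, -0.5000+0.8660i] + 2·[-4, -2.5000-2.5981i, -2.5000+2.5981i]

Computing element-wise:
Z[0] = 4·(7) + 2·(-4) = 20
Z[1] = 4·(-0.5000-0.8660i) + 2·(-2.5000-2.5981i) = -7.0000-8.6602i
Z[2] = 4·(-0.5000+0.8660i) + 2·(-2.5000+2.5981i) = -7.0000+8.6602i

DFT(4x + 2y) = 4·X + 2·Y = [20, -7.0000-8.6602i, -7.0000+8.6602i]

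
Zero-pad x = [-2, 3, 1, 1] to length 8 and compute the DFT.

Original 4-point DFT: [3, -3-2i, -5, -3+2i]
Zero-padded 8-point DFT provides frequency interpolation.

DFT_8([x, 0, ...]) = [3, -0.5858-3.8284i, -3-2i, -3.4142-1.8284i, -5, -3.4142+1.8284i, -3+2i, -0.5858+3.8284i]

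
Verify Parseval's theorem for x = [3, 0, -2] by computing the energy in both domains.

Time domain:
Σ|x[n]|² = |3|² + |0|² + |-2|² = 13.0000

Frequency domain:
(1/3)Σ|X[k]|² = (1/3)(|1|² + |4.0000-1.7321i|² + |4.0000+1.7321i|²) = (1/3)·39.0000 = 13.0000

Both sides agree, confirming Parseval's theorem.

Σ|x[n]|² = (1/N)Σ|X[k]|² = 13.0000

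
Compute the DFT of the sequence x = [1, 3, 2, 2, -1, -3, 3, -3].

X[k] = Σ(n=0 to 7) x[n] · ω_8^(nk)
where ω_8 = e^(-2πi/8)

Computing each X[k]:
X[0] = 4
X[1] = 2.7071-6.7782i
X[2] = -5-1i
X[3] = 1.2929-8.7782i
X[4] = 6
X[5] = 1.2929+8.7782i
X[6] = -5+1i
X[7] = 2.7071+6.7782i

X = [4, 2.7071-6.7782i, -5-1i, 1.2929-8.7782i, 6, 1.2929+8.7782i, -5+1i, 2.7071+6.7782i]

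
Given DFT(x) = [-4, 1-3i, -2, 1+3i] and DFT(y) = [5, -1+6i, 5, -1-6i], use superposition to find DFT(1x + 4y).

By linearity: DFT(1x + 4y) = 1·DFT(x) + 4·DFT(y)
= 1·[-4, 1-3i, -2, 1+3i] + 4·[5, -1+6i, 5, -1-6i]

Computing element-wise:
Z[0] = 1·(-4) + 4·(5) = 16
Z[1] = 1·(1-3i) + 4·(-1+6i) = -3+21i
Z[2] = 1·(-2) + 4·(5) = 18
Z[3] = 1·(1+3i) + 4·(-1-6i) = -3-21i

DFT(1x + 4y) = 1·X + 4·Y = [16, -3+21i, 18, -3-21i]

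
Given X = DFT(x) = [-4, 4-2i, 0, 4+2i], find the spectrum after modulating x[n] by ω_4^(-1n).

Modulation property: DFT(ω_4^(-1n)·x[n]) = X[(k-1) mod 4], so circularly shift X by 1 positions.

X[k-1] = [4+2i, -4, 4-2i, 0]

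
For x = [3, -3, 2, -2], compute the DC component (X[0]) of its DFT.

X[0] = Σ(n=0 to 3) x[n] · ω_4^0 = Σ x[n]
= (3) + (-3) + (2) + (-2)

X[0] = 0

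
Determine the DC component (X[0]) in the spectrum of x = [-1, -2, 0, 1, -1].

X[0] = Σ(n=0 to 4) x[n] · ω_5^0 = Σ x[n]
= (-1) + (-2) + (0) + (1) + (-1)

X[0] = -3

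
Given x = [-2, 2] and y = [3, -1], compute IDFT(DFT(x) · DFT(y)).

(x ⊛ y)[n] = Σ(m=0 to 1) x[m] · y[(n-m) mod 2]

Computing each output sample:
(x ⊛ y)[0] = -8
(x ⊛ y)[1] = 8

x ⊛ y = [-8, 8]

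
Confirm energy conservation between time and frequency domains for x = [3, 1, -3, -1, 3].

Time domain:
Σ|x[n]|² = |3|² + |1|² + |-3|² + |-1|² + |3|² = 29.0000

Frequency domain:
(1/5)Σ|X[k]|² = (1/5)(|3|² + |7.4721+3.0777i|² + |-1.4721-0.7265i|² + |-1.4721+0.7265i|² + |7.4721-3.0777i|²) = (1/5)·145.0000 = 29.0000

Both sides agree, confirming Parseval's theorem.

Σ|x[n]|² = (1/N)Σ|X[k]|² = 29.0000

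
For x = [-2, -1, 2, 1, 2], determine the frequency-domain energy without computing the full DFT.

Parseval: Σ|x[n]|² = (1/N)Σ|X[k]|², so Σ|X[k]|² = N·Σ|x[n]|² = 5·14.0000

Σ|X[k]|² = N·Σ|x[n]|² = 5·14.0000 = 70.0000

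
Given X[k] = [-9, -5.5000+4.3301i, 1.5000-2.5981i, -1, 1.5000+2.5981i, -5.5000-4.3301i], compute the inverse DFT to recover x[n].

x[n] = (1/6) Σ(k=0 to 5) X[k] · e^(2πikn/6)

Computing each x[n]:
x[0] = -3
x[1] = -3
x[2] = -3
x[3] = 1
x[4] = 1
x[5] = -2

x = [-3, -3, -3, 1, 1, -2]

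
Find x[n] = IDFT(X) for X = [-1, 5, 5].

x[n] = (1/3) Σ(k=0 to 2) X[k] · e^(2πikn/3)

Computing each x[n]:
x[0] = 3
x[1] = -2
x[2] = -2

x = [3, -2, -2]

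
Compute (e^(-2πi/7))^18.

Since ω_7^7 = 1, powers reduce modulo 7.
18 mod 7 = 4
So ω_7^18 = ω_7^4 = e^(-2πi·4/7)

ω_7^18 = ω_7^4 = -0.9010+0.4339i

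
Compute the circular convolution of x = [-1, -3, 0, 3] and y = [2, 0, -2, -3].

(x ⊛ y)[n] = Σ(m=0 to 3) x[m] · y[(n-m) mod 4]

Computing each output sample:
(x ⊛ y)[0] = 7
(x ⊛ y)[1] = -12
(x ⊛ y)[2] = -7
(x ⊛ y)[3] = 15

x ⊛ y = [7, -12, -7, 15]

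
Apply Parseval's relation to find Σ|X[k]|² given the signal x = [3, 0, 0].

Parseval: Σ|x[n]|² = (1/N)Σ|X[k]|², so Σ|X[k]|² = N·Σ|x[n]|² = 3·9.0000

Σ|X[k]|² = N·Σ|x[n]|² = 3·9.0000 = 27.0000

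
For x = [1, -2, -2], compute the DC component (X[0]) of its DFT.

X[0] = Σ(n=0 to 2) x[n] · ω_3^0 = Σ x[n]
= (1) + (-2) + (-2)

X[0] = -3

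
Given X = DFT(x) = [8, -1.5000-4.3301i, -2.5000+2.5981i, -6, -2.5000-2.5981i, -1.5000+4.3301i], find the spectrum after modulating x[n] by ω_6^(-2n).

Modulation property: DFT(ω_6^(-2n)·x[n]) = X[(k-2) mod 6], so circularly shift X by 2 positions.

X[k-2] = [-2.5000-2.5981i, -1.5000+4.3301i, 8, -1.5000-4.3301i, -2.5000+2.5981i, -6]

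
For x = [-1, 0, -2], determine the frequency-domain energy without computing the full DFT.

Parseval: Σ|x[n]|² = (1/N)Σ|X[k]|², so Σ|X[k]|² = N·Σ|x[n]|² = 3·5.0000

Σ|X[k]|² = N·Σ|x[n]|² = 3·5.0000 = 15.0000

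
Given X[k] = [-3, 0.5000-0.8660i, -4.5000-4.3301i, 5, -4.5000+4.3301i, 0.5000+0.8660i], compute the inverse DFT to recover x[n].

x[n] = (1/6) Σ(k=0 to 5) X[k] · e^(2πikn/6)

Computing each x[n]:
x[0] = -1
x[1] = 1
x[2] = 0
x[3] = -3
x[4] = 2
x[5] = -2

x = [-1, 1, 0, -3, 2, -2]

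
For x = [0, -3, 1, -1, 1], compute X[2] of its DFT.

X[2] = Σ(n=0 to 4) x[n] · ω_5^(2n) where ω_5 = e^(-2πi/5)
= (0)·ω_5^0 + (-3)·ω_5^2 + (1)·ω_5^4 + (-1)·ω_5^6 + (1)·ω_5^8

X[2] = 1.6180+4.2533i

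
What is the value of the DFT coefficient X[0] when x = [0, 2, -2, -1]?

X[0] = Σ(n=0 to 3) x[n] · ω_4^0 = Σ x[n]
= (0) + (2) + (-2) + (-1)

X[0] = -1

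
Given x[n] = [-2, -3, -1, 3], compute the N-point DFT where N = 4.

X[k] = Σ(n=0 to 3) x[n] · ω_4^(nk)
where ω_4 = e^(-2πi/4)

Computing each X[k]:
X[0] = -3
X[1] = -1+6i
X[2] = -3
X[3] = -1-6i

X = [-3, -1+6i, -3, -1-6i]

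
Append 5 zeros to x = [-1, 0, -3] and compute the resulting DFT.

Original 3-point DFT: [-4, 0.5000-2.5981i, 0.5000+2.5981i]
Zero-padded 8-point DFT provides frequency interpolation.

DFT_8([x, 0, ...]) = [-4, -1+3i, 2, -1-3i, -4, -1+3i, 2, -1-3i]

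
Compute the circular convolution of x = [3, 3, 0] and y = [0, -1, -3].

(x ⊛ y)[n] = Σ(m=0 to 2) x[m] · y[(n-m) mod 3]

Computing each output sample:
(x ⊛ y)[0] = -9
(x ⊛ y)[1] = -3
(x ⊛ y)[2] = -12

x ⊛ y = [-9, -3, -12]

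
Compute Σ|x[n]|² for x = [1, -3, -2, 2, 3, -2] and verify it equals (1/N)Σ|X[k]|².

Time domain:
Σ|x[n]|² = |1|² + |-3|² + |-2|² + |2|² + |3|² + |-2|² = 31.0000

Frequency domain:
(1/6)Σ|X[k]|² = (1/6)(|-1|² + |-4.0000+5.1962i|² + |5.0000-3.4641i|² + |5|² + |5.0000+3.4641i|² + |-4.0000-5.1962i|²) = (1/6)·186.0000 = 31.0000

Both sides agree, confirming Parseval's theorem.

Σ|x[n]|² = (1/N)Σ|X[k]|² = 31.0000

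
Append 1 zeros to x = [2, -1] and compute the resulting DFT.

Original 2-point DFT: [1, 3]
Zero-padded 3-point DFT provides frequency interpolation.

DFT_3([x, 0, ...]) = [1, 2.5000+0.8660i, 2.5000-0.8660i]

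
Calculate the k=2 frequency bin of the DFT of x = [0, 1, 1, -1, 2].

X[2] = Σ(n=0 to 4) x[n] · ω_5^(2n) where ω_5 = e^(-2πi/5)
= (0)·ω_5^0 + (1)·ω_5^2 + (1)·ω_5^4 + (-1)·ω_5^6 + (2)·ω_5^8

X[2] = -2.4271+2.4899i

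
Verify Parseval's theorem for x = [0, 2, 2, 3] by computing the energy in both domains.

Time domain:
Σ|x[n]|² = |0|² + |2|² + |2|² + |3|² = 17.0000

Frequency domain:
(1/4)Σ|X[k]|² = (1/4)(|7|² + |-2+1i|² + |-3|² + |-2-1i|²) = (1/4)·68.0000 = 17.0000

Both sides agree, confirming Parseval's theorem.

Σ|x[n]|² = (1/N)Σ|X[k]|² = 17.0000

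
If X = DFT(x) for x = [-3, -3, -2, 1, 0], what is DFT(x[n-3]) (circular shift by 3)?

Time shift by 3: X_shifted[k] = ω_5^(3k) · X[k]
Shifted x = [-2, 1, 0, -3, -3]

DFT(x[n-3]) = [-7, -0.1910-5.5676i, -1.3090+0.5020i, -1.3090-0.5020i, -0.1910+5.5676i]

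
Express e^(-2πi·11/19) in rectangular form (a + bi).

ω_19^11 = e^(-2πi·11/19)
= cos(-2π·11/19) + i·sin(-2π·11/19)
= cos(-22π/19) + i·sin(-22π/19)

ω_19^11 = cos(-22π/19) + i·sin(-22π/19) = -0.8795+0.4759i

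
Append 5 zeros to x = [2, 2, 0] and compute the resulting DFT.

Original 3-point DFT: [4, 1.0000-1.7321i, 1.0000+1.7321i]
Zero-padded 8-point DFT provides frequency interpolation.

DFT_8([x, 0, ...]) = [4, 3.4142-1.4142i, 2-2i, 0.5858-1.4142i, 0, 0.5858+1.4142i, 2+2i, 3.4142+1.4142i]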